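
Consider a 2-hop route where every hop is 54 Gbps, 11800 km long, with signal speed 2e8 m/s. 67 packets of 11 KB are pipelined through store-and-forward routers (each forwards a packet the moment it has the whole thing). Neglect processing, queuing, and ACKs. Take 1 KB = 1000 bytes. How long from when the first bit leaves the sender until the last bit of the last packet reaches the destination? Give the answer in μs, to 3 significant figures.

118000 μs

Per-hop transmission t_tx = L/R = 88000/54000000000 = 1.62963 μs.
Per-hop propagation t_prop = 11800000/200000000 = 59000 μs.
Pipeline fill: first packet needs 2·t_tx to clear all hops; remaining 66 packets each add one t_tx.
Total = (2+67-1)·t_tx + 2·t_prop = 68·1.62963 + 2·59000 = 118000 μs.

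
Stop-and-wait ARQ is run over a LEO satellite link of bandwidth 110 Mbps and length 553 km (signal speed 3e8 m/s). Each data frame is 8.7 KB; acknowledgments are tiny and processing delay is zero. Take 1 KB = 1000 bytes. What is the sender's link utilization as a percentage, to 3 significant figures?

14.6 %

t_tx = L/R = 69600/110000000 = 0.000632727 s.
t_prop = 553000/300000000 = 0.00184333 s; RTT = 0.00368667 s.
Cycle = t_tx + RTT = 0.00431939 s.
Utilization = t_tx / cycle = 0.000632727/0.00431939 = 14.6 %.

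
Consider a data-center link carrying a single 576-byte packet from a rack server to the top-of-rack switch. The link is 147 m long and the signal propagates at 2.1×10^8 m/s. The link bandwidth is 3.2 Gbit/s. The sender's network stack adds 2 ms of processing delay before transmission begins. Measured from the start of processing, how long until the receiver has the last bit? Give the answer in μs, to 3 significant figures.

2000 μs

L = 576 × 8 = 4608 bits.
Transmission delay = L/R = 4608 / 3200000000 = 1.44 μs.
Propagation delay = d/s = 147 m / 210000000 m/s = 0.7 μs.
Plus processing delay 2 ms = 2000 μs.
Total = 2000 μs.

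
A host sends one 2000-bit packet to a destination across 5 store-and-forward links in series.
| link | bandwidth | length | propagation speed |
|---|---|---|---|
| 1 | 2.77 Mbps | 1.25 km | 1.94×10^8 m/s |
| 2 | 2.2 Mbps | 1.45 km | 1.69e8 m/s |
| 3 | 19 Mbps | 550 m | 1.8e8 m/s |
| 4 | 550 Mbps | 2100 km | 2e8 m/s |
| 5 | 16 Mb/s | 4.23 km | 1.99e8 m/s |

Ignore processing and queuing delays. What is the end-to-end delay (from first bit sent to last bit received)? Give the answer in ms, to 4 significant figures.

Transmission delays (L/R per hop): 0.722022, 0.909091, 0.105263, 0.00363636, 0.125 ms; sum = 1.86501 ms.
Propagation delays (d/s per hop): 0.0064433, 0.00857988, 0.00305556, 10.5, 0.0212563 ms; sum = 10.5393 ms.
End-to-end = 12.40 ms.

12.40 ms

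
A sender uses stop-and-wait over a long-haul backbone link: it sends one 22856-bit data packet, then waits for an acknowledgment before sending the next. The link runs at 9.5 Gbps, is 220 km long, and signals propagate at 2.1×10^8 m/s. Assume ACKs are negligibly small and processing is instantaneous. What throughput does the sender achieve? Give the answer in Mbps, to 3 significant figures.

10.9 Mbps

t_tx = L/R = 22856/9500000000 = 2.40589e-06 s.
t_prop = 220000/210000000 = 0.00104762 s; RTT = 0.00209524 s.
Cycle = t_tx + RTT = 0.00209764 s.
Throughput = L / cycle = 22856 / 0.00209764 = 10.9 Mbps.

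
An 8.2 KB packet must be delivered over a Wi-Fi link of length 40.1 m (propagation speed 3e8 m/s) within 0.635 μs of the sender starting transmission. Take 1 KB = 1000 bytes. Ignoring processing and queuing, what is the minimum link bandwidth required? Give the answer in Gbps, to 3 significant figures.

131 Gbps

L = 65600 bits.
Propagation delay = 40.1 / 300000000 = 0.133667 μs.
Transmission budget = 0.635 − 0.133667 = 0.501333 μs.
R ≥ L / t_tx = 65600 bits / 5.01333e-07 s = 131 Gbps.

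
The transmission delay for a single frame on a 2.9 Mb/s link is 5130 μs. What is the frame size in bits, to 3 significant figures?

14900 bits

L = R × t_tx = 2900000 b/s × 0.00513 s = 14877 bits.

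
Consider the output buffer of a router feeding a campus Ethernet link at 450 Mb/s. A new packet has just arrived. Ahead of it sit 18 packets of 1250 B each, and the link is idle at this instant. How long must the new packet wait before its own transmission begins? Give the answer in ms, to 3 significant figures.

Each queued packet: L/R = 10000/450000000 = 0.0222222 ms.
18 queued → 0.4 ms.
Queuing delay = 0.400 ms.

0.400 ms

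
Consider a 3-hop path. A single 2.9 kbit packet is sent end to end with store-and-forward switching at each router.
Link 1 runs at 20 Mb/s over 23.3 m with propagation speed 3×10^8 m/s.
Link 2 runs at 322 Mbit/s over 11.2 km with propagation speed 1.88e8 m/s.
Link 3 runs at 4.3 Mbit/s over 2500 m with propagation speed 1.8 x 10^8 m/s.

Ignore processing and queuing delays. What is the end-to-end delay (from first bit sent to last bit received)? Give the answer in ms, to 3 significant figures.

L = 2900 bits.
Transmission delays (L/R per hop): 0.145, 0.00900621, 0.674419 ms; sum = 0.828425 ms.
Propagation delays (d/s per hop): 7.76667e-05, 0.0595745, 0.0138889 ms; sum = 0.073541 ms.
End-to-end = 0.902 ms.

0.902 ms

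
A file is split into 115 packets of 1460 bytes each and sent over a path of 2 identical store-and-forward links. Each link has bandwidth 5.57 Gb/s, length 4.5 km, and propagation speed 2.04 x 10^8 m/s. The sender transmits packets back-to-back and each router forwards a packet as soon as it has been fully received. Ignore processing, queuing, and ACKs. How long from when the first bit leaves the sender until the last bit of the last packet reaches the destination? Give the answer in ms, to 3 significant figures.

Per-hop transmission t_tx = L/R = 11680/5570000000 = 0.00209695 ms.
Per-hop propagation t_prop = 4500/204000000 = 0.0220588 ms.
Pipeline fill: first packet needs 2·t_tx to clear all hops; remaining 114 packets each add one t_tx.
Total = (2+115-1)·t_tx + 2·t_prop = 116·0.00209695 + 2·0.0220588 = 0.287 ms.

0.287 ms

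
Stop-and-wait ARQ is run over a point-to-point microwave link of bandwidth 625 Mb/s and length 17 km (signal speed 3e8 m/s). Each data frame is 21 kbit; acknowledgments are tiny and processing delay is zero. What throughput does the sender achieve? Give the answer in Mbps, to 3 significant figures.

t_tx = L/R = 21000/625000000 = 3.36e-05 s.
t_prop = 17000/300000000 = 5.66667e-05 s; RTT = 0.000113333 s.
Cycle = t_tx + RTT = 0.000146933 s.
Throughput = L / cycle = 21000 / 0.000146933 = 143 Mbps.

143 Mbps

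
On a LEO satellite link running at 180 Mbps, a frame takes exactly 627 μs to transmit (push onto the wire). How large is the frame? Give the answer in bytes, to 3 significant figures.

14100 bytes

L = R × t_tx = 180000000 b/s × 0.000627 s = 112860 bits.
In bytes: 112860 / 8 = 14100 bytes.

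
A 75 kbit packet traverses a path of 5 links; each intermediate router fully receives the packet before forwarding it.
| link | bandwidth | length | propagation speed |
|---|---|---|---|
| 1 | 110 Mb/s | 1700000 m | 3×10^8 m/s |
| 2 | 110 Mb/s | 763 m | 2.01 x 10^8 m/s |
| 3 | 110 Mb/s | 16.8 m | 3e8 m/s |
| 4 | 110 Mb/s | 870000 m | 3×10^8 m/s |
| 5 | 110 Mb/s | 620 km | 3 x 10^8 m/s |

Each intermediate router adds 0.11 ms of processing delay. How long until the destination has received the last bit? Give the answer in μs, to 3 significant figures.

L = 75000 bits.
Transmission delay per hop = L/R = 75000/110000000 = 681.818 μs; 5 hops → 3409.09 μs.
Propagation delays (d/s per hop): 5666.67, 3.79602, 0.056, 2900, 2066.67 μs; sum = 10637.2 μs.
Processing at 4 router(s): 4 × 0.11 ms = 440 μs.
End-to-end = 14500 μs.

14500 μs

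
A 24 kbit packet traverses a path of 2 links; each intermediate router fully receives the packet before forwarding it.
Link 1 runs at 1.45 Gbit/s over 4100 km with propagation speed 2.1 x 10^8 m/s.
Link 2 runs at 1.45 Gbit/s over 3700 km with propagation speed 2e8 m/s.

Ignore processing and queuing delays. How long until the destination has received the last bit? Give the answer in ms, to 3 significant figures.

L = 24000 bits.
Transmission delay per hop = L/R = 24000/1450000000 = 0.0165517 ms; 2 hops → 0.0331034 ms.
Propagation delays (d/s per hop): 19.5238, 18.5 ms; sum = 38.0238 ms.
End-to-end = 38.1 ms.

38.1 ms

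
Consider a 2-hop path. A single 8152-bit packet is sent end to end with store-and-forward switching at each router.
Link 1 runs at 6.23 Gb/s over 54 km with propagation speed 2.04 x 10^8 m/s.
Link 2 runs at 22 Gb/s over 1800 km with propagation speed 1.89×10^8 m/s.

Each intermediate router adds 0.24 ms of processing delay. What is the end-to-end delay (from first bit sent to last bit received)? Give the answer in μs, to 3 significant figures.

10000 μs

Transmission delays (L/R per hop): 1.30851, 0.370545 μs; sum = 1.67905 μs.
Propagation delays (d/s per hop): 264.706, 9523.81 μs; sum = 9788.52 μs.
Processing at 1 router(s): 1 × 0.24 ms = 240 μs.
End-to-end = 10000 μs.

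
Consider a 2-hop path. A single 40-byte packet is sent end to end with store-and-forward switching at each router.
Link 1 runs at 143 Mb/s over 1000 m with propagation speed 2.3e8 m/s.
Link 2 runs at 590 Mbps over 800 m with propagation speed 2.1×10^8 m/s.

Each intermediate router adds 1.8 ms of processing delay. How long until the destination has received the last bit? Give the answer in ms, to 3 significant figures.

1.81 ms

L = 40 × 8 = 320 bits.
Transmission delays (L/R per hop): 0.00223776, 0.000542373 ms; sum = 0.00278014 ms.
Propagation delays (d/s per hop): 0.00434783, 0.00380952 ms; sum = 0.00815735 ms.
Processing at 1 router(s): 1 × 1.8 ms = 1.8 ms.
End-to-end = 1.81 ms.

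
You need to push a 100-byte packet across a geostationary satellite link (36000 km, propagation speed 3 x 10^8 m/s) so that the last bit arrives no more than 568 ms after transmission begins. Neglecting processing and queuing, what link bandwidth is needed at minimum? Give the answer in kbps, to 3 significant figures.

1.79 kbps

L = 800 bits.
Propagation delay = 36000000 / 300000000 = 120 ms.
Transmission budget = 568 − 120 = 448 ms.
R ≥ L / t_tx = 800 bits / 0.448 s = 1.79 kbps.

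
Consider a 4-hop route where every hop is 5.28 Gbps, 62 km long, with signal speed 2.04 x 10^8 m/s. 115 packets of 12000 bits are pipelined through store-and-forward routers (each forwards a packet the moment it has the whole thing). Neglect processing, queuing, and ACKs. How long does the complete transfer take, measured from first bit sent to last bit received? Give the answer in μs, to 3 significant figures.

Per-hop transmission t_tx = L/R = 12000/5280000000 = 2.27273 μs.
Per-hop propagation t_prop = 62000/204000000 = 303.922 μs.
Pipeline fill: first packet needs 4·t_tx to clear all hops; remaining 114 packets each add one t_tx.
Total = (4+115-1)·t_tx + 4·t_prop = 118·2.27273 + 4·303.922 = 1480 μs.

1480 μs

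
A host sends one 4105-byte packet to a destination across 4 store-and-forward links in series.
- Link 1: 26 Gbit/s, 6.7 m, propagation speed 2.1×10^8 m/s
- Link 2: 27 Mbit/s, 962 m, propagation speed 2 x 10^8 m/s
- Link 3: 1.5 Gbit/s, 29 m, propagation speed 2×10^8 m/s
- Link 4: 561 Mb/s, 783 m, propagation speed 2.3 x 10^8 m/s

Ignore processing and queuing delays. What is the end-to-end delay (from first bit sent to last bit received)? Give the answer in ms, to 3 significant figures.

1.31 ms

L = 4105 × 8 = 32840 bits.
Transmission delays (L/R per hop): 0.00126308, 1.2163, 0.0218933, 0.0585383 ms; sum = 1.29799 ms.
Propagation delays (d/s per hop): 3.19048e-05, 0.00481, 0.000145, 0.00340435 ms; sum = 0.00839125 ms.
End-to-end = 1.31 ms.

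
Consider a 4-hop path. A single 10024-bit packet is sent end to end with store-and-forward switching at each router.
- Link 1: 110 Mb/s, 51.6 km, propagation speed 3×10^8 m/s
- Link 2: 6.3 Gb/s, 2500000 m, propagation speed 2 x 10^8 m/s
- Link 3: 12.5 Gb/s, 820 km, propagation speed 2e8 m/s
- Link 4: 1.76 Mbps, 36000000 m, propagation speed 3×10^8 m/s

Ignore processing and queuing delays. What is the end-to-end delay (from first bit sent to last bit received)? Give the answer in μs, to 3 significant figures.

143000 μs

Transmission delays (L/R per hop): 91.1273, 1.59111, 0.80192, 5695.45 μs; sum = 5788.97 μs.
Propagation delays (d/s per hop): 172, 12500, 4100, 120000 μs; sum = 136772 μs.
End-to-end = 143000 μs.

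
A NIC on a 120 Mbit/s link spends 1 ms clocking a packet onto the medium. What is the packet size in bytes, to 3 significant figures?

L = R × t_tx = 120000000 b/s × 0.001 s = 120000 bits.
In bytes: 120000 / 8 = 15000 bytes.

15000 bytes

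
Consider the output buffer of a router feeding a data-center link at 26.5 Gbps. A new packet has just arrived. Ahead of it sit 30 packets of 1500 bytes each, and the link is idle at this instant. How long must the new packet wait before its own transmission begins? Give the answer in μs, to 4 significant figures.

13.58 μs

Each queued packet: L/R = 12000/26500000000 = 0.45283 μs.
30 queued → 13.5849 μs.
Queuing delay = 13.58 μs.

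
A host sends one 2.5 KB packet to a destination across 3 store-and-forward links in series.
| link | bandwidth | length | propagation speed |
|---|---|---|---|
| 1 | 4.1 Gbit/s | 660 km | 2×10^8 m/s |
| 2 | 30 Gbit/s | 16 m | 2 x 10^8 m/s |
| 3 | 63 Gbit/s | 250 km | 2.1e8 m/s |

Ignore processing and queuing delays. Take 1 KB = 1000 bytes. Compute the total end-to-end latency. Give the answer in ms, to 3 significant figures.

4.50 ms

L = 20000 bits.
Transmission delays (L/R per hop): 0.00487805, 0.000666667, 0.00031746 ms; sum = 0.00586218 ms.
Propagation delays (d/s per hop): 3.3, 8e-05, 1.19048 ms; sum = 4.49056 ms.
End-to-end = 4.50 ms.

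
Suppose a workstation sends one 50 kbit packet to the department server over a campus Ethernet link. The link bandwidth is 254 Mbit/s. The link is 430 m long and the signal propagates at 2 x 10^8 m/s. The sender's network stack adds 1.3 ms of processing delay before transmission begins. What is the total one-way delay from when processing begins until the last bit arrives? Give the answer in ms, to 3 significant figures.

1.50 ms

L = 50000 bits.
Transmission delay = L/R = 50000 / 254000000 = 0.19685 ms.
Propagation delay = d/s = 430 m / 200000000 m/s = 0.00215 ms.
Plus processing delay 1.3 ms = 1.3 ms.
Total = 1.50 ms.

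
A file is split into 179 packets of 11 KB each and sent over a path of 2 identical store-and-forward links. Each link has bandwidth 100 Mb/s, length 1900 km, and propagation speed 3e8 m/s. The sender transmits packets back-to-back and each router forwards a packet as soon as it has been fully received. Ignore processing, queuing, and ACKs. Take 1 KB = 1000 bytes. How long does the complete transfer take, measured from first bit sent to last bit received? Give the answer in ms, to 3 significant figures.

Per-hop transmission t_tx = L/R = 88000/100000000 = 0.88 ms.
Per-hop propagation t_prop = 1900000/300000000 = 6.33333 ms.
Pipeline fill: first packet needs 2·t_tx to clear all hops; remaining 178 packets each add one t_tx.
Total = (2+179-1)·t_tx + 2·t_prop = 180·0.88 + 2·6.33333 = 171 ms.

171 ms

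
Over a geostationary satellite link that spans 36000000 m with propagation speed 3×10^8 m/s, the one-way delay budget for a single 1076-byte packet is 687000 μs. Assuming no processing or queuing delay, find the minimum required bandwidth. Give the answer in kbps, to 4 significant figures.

15.18 kbps

L = 8608 bits.
Propagation delay = 36000000 / 300000000 = 120000 μs.
Transmission budget = 687000 − 120000 = 567000 μs.
R ≥ L / t_tx = 8608 bits / 0.567 s = 15.18 kbps.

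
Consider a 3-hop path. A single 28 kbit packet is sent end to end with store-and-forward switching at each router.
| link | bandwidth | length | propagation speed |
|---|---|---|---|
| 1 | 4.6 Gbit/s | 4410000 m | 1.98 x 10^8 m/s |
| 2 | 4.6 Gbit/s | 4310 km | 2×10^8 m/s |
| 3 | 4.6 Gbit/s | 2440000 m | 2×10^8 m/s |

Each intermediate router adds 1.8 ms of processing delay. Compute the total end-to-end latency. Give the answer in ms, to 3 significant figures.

L = 28000 bits.
Transmission delay per hop = L/R = 28000/4600000000 = 0.00608696 ms; 3 hops → 0.0182609 ms.
Propagation delays (d/s per hop): 22.2727, 21.55, 12.2 ms; sum = 56.0227 ms.
Processing at 2 router(s): 2 × 1.8 ms = 3.6 ms.
End-to-end = 59.6 ms.

59.6 ms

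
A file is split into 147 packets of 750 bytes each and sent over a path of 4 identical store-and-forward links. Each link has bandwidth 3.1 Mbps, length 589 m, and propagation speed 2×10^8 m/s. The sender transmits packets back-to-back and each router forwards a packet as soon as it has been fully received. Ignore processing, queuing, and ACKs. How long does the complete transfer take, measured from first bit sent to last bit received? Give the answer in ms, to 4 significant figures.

290.3 ms

Per-hop transmission t_tx = L/R = 6000/3100000 = 1.93548 ms.
Per-hop propagation t_prop = 589/200000000 = 0.002945 ms.
Pipeline fill: first packet needs 4·t_tx to clear all hops; remaining 146 packets each add one t_tx.
Total = (4+147-1)·t_tx + 4·t_prop = 150·1.93548 + 4·0.002945 = 290.3 ms.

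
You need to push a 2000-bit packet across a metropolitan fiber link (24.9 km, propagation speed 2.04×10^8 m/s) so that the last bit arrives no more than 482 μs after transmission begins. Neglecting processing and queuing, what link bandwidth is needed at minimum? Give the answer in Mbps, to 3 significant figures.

5.56 Mbps

Propagation delay = 24900 / 204000000 = 122.059 μs.
Transmission budget = 482 − 122.059 = 359.941 μs.
R ≥ L / t_tx = 2000 bits / 0.000359941 s = 5.56 Mbps.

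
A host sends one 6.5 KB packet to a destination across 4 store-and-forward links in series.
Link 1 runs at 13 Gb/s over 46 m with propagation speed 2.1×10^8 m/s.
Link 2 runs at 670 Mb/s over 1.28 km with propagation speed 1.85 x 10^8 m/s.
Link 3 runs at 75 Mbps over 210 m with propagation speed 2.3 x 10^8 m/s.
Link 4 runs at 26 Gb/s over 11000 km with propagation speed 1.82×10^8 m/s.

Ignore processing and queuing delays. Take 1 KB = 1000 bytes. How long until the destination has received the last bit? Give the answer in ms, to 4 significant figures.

61.22 ms

L = 52000 bits.
Transmission delays (L/R per hop): 0.004, 0.0776119, 0.693333, 0.002 ms; sum = 0.776945 ms.
Propagation delays (d/s per hop): 0.000219048, 0.00691892, 0.000913043, 60.4396 ms; sum = 60.4476 ms.
End-to-end = 61.22 ms.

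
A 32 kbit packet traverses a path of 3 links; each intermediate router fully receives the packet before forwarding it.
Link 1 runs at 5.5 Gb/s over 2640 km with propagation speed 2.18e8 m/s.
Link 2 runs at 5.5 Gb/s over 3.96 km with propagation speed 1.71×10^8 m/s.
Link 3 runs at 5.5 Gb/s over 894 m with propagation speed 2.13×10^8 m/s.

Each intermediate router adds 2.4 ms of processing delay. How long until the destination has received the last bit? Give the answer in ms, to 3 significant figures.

L = 32000 bits.
Transmission delay per hop = L/R = 32000/5500000000 = 0.00581818 ms; 3 hops → 0.0174545 ms.
Propagation delays (d/s per hop): 12.1101, 0.0231579, 0.00419718 ms; sum = 12.1374 ms.
Processing at 2 router(s): 2 × 2.4 ms = 4.8 ms.
End-to-end = 17.0 ms.

17.0 ms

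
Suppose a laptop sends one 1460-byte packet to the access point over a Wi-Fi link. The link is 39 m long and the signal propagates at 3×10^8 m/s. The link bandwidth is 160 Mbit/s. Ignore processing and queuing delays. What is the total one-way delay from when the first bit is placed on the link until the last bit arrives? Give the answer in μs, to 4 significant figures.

L = 1460 × 8 = 11680 bits.
Transmission delay = L/R = 11680 / 160000000 = 73 μs.
Propagation delay = d/s = 39 m / 300000000 m/s = 0.13 μs.
Total = 73.13 μs.

73.13 μs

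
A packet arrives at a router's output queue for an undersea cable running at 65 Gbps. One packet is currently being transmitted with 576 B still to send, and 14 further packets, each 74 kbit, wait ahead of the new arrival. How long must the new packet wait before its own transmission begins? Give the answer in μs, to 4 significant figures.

16.01 μs

Each queued packet: L/R = 74000/65000000000 = 1.13846 μs.
14 queued → 15.9385 μs.
Plus remaining 4608 bits of current packet: 0.0708923 μs.
Queuing delay = 16.01 μs.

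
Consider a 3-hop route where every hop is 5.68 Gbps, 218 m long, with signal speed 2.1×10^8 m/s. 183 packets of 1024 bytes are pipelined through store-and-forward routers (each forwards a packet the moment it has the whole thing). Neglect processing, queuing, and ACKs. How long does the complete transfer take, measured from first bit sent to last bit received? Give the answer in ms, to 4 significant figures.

Per-hop transmission t_tx = L/R = 8192/5680000000 = 0.00144225 ms.
Per-hop propagation t_prop = 218/210000000 = 0.0010381 ms.
Pipeline fill: first packet needs 3·t_tx to clear all hops; remaining 182 packets each add one t_tx.
Total = (3+183-1)·t_tx + 3·t_prop = 185·0.00144225 + 3·0.0010381 = 0.2699 ms.

0.2699 ms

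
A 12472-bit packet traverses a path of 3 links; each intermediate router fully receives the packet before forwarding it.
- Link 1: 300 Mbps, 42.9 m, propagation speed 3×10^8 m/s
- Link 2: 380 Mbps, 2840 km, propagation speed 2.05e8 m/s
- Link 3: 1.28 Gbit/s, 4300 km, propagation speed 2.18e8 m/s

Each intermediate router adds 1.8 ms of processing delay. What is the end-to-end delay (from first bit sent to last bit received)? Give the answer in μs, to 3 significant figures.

Transmission delays (L/R per hop): 41.5733, 32.8211, 9.74375 μs; sum = 84.1381 μs.
Propagation delays (d/s per hop): 0.143, 13853.7, 19724.8 μs; sum = 33578.6 μs.
Processing at 2 router(s): 2 × 1.8 ms = 3600 μs.
End-to-end = 37300 μs.

37300 μs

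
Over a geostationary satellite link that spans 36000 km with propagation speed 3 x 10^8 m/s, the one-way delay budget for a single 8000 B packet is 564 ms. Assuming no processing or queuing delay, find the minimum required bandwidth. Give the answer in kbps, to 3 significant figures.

144 kbps

L = 64000 bits.
Propagation delay = 36000000 / 300000000 = 120 ms.
Transmission budget = 564 − 120 = 444 ms.
R ≥ L / t_tx = 64000 bits / 0.444 s = 144 kbps.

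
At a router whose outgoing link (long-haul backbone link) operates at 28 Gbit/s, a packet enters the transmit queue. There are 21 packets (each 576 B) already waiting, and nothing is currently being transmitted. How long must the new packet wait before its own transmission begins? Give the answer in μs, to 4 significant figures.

Each queued packet: L/R = 4608/28000000000 = 0.164571 μs.
21 queued → 3.456 μs.
Queuing delay = 3.456 μs.

3.456 μs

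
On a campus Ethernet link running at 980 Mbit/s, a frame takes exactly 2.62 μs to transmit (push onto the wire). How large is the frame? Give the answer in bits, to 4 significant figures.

L = R × t_tx = 980000000 b/s × 2.62e-06 s = 2567.6 bits.

2568 bits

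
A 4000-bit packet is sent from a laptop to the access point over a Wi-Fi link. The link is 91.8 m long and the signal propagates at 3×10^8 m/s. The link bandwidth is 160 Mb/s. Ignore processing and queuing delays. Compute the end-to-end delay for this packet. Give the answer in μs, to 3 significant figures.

Transmission delay = L/R = 4000 / 160000000 = 25 μs.
Propagation delay = d/s = 91.8 m / 300000000 m/s = 0.306 μs.
Total = 25.3 μs.

25.3 μs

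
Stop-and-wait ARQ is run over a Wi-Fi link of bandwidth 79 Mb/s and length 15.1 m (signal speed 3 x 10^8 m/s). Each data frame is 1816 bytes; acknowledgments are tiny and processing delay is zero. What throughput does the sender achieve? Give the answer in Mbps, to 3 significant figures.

t_tx = L/R = 14528/79000000 = 0.000183899 s.
t_prop = 15.1/300000000 = 5.03333e-08 s; RTT = 1.00667e-07 s.
Cycle = t_tx + RTT = 0.000183999 s.
Throughput = L / cycle = 14528 / 0.000183999 = 79.0 Mbps.

79.0 Mbps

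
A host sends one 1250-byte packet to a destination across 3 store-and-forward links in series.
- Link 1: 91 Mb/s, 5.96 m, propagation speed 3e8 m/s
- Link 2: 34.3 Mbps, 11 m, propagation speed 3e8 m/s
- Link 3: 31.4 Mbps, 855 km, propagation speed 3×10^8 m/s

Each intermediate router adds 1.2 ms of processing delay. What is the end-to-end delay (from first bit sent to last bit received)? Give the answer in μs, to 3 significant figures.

L = 1250 × 8 = 10000 bits.
Transmission delays (L/R per hop): 109.89, 291.545, 318.471 μs; sum = 719.907 μs.
Propagation delays (d/s per hop): 0.0198667, 0.0366667, 2850 μs; sum = 2850.06 μs.
Processing at 2 router(s): 2 × 1.2 ms = 2400 μs.
End-to-end = 5970 μs.

5970 μs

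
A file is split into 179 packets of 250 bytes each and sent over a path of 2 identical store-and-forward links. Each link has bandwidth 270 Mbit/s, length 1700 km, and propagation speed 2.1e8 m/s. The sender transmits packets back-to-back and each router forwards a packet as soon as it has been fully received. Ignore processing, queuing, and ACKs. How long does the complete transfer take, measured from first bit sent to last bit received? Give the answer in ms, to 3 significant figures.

Per-hop transmission t_tx = L/R = 2000/270000000 = 0.00740741 ms.
Per-hop propagation t_prop = 1700000/210000000 = 8.09524 ms.
Pipeline fill: first packet needs 2·t_tx to clear all hops; remaining 178 packets each add one t_tx.
Total = (2+179-1)·t_tx + 2·t_prop = 180·0.00740741 + 2·8.09524 = 17.5 ms.

17.5 ms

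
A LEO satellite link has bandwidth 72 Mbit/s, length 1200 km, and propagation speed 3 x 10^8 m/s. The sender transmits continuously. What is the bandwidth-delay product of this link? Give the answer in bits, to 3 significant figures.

288000 bits

Propagation delay = 1200000 / 300000000 = 0.004 s.
BDP = R × t_prop = 72000000 × 0.004 = 288000 bits.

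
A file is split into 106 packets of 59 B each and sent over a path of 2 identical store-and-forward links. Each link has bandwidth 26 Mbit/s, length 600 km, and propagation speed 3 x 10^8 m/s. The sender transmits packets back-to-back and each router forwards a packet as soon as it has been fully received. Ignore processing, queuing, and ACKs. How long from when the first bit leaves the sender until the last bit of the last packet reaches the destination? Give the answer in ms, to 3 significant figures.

5.94 ms

Per-hop transmission t_tx = L/R = 472/26000000 = 0.0181538 ms.
Per-hop propagation t_prop = 600000/300000000 = 2 ms.
Pipeline fill: first packet needs 2·t_tx to clear all hops; remaining 105 packets each add one t_tx.
Total = (2+106-1)·t_tx + 2·t_prop = 107·0.0181538 + 2·2 = 5.94 ms.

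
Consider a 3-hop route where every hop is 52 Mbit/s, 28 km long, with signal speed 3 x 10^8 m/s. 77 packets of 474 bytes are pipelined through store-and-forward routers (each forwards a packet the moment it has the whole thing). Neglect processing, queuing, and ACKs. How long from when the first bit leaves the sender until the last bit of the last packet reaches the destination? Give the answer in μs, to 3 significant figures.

6040 μs

Per-hop transmission t_tx = L/R = 3792/52000000 = 72.9231 μs.
Per-hop propagation t_prop = 28000/300000000 = 93.3333 μs.
Pipeline fill: first packet needs 3·t_tx to clear all hops; remaining 76 packets each add one t_tx.
Total = (3+77-1)·t_tx + 3·t_prop = 79·72.9231 + 3·93.3333 = 6040 μs.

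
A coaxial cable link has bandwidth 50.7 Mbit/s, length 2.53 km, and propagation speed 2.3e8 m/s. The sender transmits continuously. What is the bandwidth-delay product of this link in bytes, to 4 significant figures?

Propagation delay = 2530 / 2.3e+08 = 1.1e-05 s.
BDP = R × t_prop = 50700000 × 1.1e-05 = 557.7 bits.
In bytes: 557.7/8 = 69.71 bytes.

69.71 bytes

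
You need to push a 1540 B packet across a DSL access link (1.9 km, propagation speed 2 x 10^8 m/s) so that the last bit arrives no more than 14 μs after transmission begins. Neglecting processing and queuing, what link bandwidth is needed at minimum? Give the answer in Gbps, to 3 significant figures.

L = 12320 bits.
Propagation delay = 1900 / 200000000 = 9.5 μs.
Transmission budget = 14 − 9.5 = 4.5 μs.
R ≥ L / t_tx = 12320 bits / 4.5e-06 s = 2.74 Gbps.

2.74 Gbps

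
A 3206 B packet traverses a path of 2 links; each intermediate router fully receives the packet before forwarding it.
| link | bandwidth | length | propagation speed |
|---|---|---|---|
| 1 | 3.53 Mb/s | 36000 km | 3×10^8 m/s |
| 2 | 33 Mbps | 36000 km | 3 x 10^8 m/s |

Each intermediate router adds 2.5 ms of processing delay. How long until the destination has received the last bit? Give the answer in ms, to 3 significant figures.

L = 3206 × 8 = 25648 bits.
Transmission delays (L/R per hop): 7.26572, 0.777212 ms; sum = 8.04293 ms.
Propagation delays (d/s per hop): 120, 120 ms; sum = 240 ms.
Processing at 1 router(s): 1 × 2.5 ms = 2.5 ms.
End-to-end = 251 ms.

251 ms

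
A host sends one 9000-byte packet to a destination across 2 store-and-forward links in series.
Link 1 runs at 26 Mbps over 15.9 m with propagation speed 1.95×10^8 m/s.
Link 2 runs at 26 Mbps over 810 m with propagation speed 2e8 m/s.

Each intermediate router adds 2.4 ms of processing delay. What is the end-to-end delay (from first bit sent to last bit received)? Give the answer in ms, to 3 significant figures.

7.94 ms

L = 9000 × 8 = 72000 bits.
Transmission delay per hop = L/R = 72000/26000000 = 2.76923 ms; 2 hops → 5.53846 ms.
Propagation delays (d/s per hop): 8.15385e-05, 0.00405 ms; sum = 0.00413154 ms.
Processing at 1 router(s): 1 × 2.4 ms = 2.4 ms.
End-to-end = 7.94 ms.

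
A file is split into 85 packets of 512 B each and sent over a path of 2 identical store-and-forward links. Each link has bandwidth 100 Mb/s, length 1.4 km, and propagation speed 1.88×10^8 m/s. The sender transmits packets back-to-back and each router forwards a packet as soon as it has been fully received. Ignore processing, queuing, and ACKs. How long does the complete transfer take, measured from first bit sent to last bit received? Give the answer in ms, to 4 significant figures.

Per-hop transmission t_tx = L/R = 4096/100000000 = 0.04096 ms.
Per-hop propagation t_prop = 1400/188000000 = 0.00744681 ms.
Pipeline fill: first packet needs 2·t_tx to clear all hops; remaining 84 packets each add one t_tx.
Total = (2+85-1)·t_tx + 2·t_prop = 86·0.04096 + 2·0.00744681 = 3.537 ms.

3.537 ms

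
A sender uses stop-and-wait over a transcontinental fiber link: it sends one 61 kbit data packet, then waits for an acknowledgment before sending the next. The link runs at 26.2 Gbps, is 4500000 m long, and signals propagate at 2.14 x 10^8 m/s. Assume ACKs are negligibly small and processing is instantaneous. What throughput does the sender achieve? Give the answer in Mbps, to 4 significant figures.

1.450 Mbps

t_tx = L/R = 61000/26200000000 = 2.32824e-06 s.
t_prop = 4500000/214000000 = 0.021028 s; RTT = 0.0420561 s.
Cycle = t_tx + RTT = 0.0420584 s.
Throughput = L / cycle = 61000 / 0.0420584 = 1.450 Mbps.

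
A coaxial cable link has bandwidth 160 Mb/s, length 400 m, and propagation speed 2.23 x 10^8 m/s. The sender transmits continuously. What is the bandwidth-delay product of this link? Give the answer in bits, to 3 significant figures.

287 bits

Propagation delay = 400 / 223000000 = 1.79372e-06 s.
BDP = R × t_prop = 160000000 × 1.79372e-06 = 286.996 bits.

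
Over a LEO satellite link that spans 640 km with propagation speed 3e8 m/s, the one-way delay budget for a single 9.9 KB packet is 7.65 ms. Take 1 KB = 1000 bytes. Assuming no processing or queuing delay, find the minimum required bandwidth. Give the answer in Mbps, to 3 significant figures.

L = 79200 bits.
Propagation delay = 640000 / 300000000 = 2.13333 ms.
Transmission budget = 7.65 − 2.13333 = 5.51667 ms.
R ≥ L / t_tx = 79200 bits / 0.00551667 s = 14.4 Mbps.

14.4 Mbps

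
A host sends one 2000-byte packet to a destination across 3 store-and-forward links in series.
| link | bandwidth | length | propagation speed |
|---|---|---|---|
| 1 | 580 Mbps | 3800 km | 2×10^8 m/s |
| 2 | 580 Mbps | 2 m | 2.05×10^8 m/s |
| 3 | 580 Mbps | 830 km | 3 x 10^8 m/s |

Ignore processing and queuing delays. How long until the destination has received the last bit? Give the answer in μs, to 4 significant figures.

L = 2000 × 8 = 16000 bits.
Transmission delay per hop = L/R = 16000/580000000 = 27.5862 μs; 3 hops → 82.7586 μs.
Propagation delays (d/s per hop): 19000, 0.0097561, 2766.67 μs; sum = 21766.7 μs.
End-to-end = 21850 μs.

21850 μs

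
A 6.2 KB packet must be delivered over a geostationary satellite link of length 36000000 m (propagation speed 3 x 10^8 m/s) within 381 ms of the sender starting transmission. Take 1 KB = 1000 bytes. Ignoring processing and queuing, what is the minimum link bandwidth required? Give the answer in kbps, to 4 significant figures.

L = 49600 bits.
Propagation delay = 36000000 / 300000000 = 120 ms.
Transmission budget = 381 − 120 = 261 ms.
R ≥ L / t_tx = 49600 bits / 0.261 s = 190.0 kbps.

190.0 kbps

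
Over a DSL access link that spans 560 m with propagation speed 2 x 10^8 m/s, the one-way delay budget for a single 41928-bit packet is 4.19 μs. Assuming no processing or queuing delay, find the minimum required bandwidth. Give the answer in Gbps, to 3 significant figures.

30.2 Gbps

Propagation delay = 560 / 200000000 = 2.8 μs.
Transmission budget = 4.19 − 2.8 = 1.39 μs.
R ≥ L / t_tx = 41928 bits / 1.39e-06 s = 30.2 Gbps.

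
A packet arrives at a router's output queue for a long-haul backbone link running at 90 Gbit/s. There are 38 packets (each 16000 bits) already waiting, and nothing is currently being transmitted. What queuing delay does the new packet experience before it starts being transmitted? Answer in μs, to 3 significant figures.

Each queued packet: L/R = 16000/90000000000 = 0.177778 μs.
38 queued → 6.75556 μs.
Queuing delay = 6.76 μs.

6.76 μs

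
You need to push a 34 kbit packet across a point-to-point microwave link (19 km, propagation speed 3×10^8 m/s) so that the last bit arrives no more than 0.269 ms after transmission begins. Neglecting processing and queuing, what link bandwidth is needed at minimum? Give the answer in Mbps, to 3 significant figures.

Propagation delay = 19000 / 300000000 = 0.0633333 ms.
Transmission budget = 0.269 − 0.0633333 = 0.205667 ms.
R ≥ L / t_tx = 34000 bits / 0.000205667 s = 165 Mbps.

165 Mbps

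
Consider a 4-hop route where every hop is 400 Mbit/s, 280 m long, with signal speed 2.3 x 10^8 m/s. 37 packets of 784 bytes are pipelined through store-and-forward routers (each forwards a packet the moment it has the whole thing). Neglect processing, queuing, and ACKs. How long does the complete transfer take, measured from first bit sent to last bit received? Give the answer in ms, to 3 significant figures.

Per-hop transmission t_tx = L/R = 6272/400000000 = 0.01568 ms.
Per-hop propagation t_prop = 280/2.3e+08 = 0.00121739 ms.
Pipeline fill: first packet needs 4·t_tx to clear all hops; remaining 36 packets each add one t_tx.
Total = (4+37-1)·t_tx + 4·t_prop = 40·0.01568 + 4·0.00121739 = 0.632 ms.

0.632 ms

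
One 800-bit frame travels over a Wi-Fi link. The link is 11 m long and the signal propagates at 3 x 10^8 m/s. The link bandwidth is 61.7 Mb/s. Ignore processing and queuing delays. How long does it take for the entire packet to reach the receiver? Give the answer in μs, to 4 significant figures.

13.00 μs

Transmission delay = L/R = 800 / 61700000 = 12.966 μs.
Propagation delay = d/s = 11 m / 300000000 m/s = 0.0366667 μs.
Total = 13.00 μs.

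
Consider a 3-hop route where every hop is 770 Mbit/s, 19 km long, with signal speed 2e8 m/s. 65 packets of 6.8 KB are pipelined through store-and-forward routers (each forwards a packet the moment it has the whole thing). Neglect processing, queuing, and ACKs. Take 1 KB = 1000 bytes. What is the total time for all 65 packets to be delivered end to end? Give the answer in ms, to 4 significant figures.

5.019 ms

Per-hop transmission t_tx = L/R = 54400/770000000 = 0.0706494 ms.
Per-hop propagation t_prop = 19000/200000000 = 0.095 ms.
Pipeline fill: first packet needs 3·t_tx to clear all hops; remaining 64 packets each add one t_tx.
Total = (3+65-1)·t_tx + 3·t_prop = 67·0.0706494 + 3·0.095 = 5.019 ms.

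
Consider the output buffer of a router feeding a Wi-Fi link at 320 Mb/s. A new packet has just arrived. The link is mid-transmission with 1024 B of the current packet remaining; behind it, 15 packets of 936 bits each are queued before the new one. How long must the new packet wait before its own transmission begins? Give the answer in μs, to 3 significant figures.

69.5 μs

Each queued packet: L/R = 936/320000000 = 2.925 μs.
15 queued → 43.875 μs.
Plus remaining 8192 bits of current packet: 25.6 μs.
Queuing delay = 69.5 μs.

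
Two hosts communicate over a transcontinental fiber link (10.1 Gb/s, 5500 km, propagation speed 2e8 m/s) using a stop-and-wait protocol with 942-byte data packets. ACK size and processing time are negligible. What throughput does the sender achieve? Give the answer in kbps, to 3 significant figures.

137 kbps

t_tx = L/R = 7536/10100000000 = 7.46139e-07 s.
t_prop = 5500000/200000000 = 0.0275 s; RTT = 0.055 s.
Cycle = t_tx + RTT = 0.0550007 s.
Throughput = L / cycle = 7536 / 0.0550007 = 137 kbps.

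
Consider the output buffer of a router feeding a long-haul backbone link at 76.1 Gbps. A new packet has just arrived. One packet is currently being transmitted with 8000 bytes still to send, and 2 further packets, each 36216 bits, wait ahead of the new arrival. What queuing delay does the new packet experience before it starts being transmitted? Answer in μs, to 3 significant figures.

1.79 μs

Each queued packet: L/R = 36216/76100000000 = 0.4759 μs.
2 queued → 0.9518 μs.
Plus remaining 64000 bits of current packet: 0.840999 μs.
Queuing delay = 1.79 μs.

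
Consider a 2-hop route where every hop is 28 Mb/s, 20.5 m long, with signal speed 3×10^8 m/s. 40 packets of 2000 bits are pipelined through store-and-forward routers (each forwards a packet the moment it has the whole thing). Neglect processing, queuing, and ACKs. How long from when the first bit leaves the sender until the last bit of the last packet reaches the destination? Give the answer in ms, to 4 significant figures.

Per-hop transmission t_tx = L/R = 2000/28000000 = 0.0714286 ms.
Per-hop propagation t_prop = 20.5/300000000 = 6.83333e-05 ms.
Pipeline fill: first packet needs 2·t_tx to clear all hops; remaining 39 packets each add one t_tx.
Total = (2+40-1)·t_tx + 2·t_prop = 41·0.0714286 + 2·6.83333e-05 = 2.929 ms.

2.929 ms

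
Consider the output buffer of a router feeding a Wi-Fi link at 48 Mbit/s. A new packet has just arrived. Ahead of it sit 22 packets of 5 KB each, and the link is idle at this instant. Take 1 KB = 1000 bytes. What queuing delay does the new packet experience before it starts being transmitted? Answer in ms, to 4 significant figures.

Each queued packet: L/R = 40000/48000000 = 0.833333 ms.
22 queued → 18.3333 ms.
Queuing delay = 18.33 ms.

18.33 ms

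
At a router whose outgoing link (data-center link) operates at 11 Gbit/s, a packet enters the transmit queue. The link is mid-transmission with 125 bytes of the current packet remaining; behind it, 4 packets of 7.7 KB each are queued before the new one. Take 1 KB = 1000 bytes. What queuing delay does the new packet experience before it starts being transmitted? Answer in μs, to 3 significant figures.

Each queued packet: L/R = 61600/11000000000 = 5.6 μs.
4 queued → 22.4 μs.
Plus remaining 1000 bits of current packet: 0.0909091 μs.
Queuing delay = 22.5 μs.

22.5 μs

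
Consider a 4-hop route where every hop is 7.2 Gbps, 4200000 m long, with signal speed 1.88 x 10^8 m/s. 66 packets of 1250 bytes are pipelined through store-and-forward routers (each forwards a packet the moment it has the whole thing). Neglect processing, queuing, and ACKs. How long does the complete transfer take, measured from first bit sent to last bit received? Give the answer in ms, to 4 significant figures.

Per-hop transmission t_tx = L/R = 10000/7200000000 = 0.00138889 ms.
Per-hop propagation t_prop = 4200000/188000000 = 22.3404 ms.
Pipeline fill: first packet needs 4·t_tx to clear all hops; remaining 65 packets each add one t_tx.
Total = (4+66-1)·t_tx + 4·t_prop = 69·0.00138889 + 4·22.3404 = 89.46 ms.

89.46 ms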